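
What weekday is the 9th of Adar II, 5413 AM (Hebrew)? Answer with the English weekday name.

Saturday

Equivalently 8 March 1653 Gregorian, JDN 2324873.
2324873 ≡ 5 (mod 7); counting from Monday = 0 gives Saturday.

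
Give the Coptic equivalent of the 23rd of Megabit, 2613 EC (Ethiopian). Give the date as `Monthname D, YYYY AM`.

Paremhat 23, 2337 AM

Both dates share Julian Day Number 2678456; in the Coptic calendar that is 23 Paremhat 2337 AM.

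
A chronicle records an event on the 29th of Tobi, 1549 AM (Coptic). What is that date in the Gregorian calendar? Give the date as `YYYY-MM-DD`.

Both dates share Julian Day Number 2390585; in the Gregorian calendar that is 5 February 1833 CE.

1833-02-05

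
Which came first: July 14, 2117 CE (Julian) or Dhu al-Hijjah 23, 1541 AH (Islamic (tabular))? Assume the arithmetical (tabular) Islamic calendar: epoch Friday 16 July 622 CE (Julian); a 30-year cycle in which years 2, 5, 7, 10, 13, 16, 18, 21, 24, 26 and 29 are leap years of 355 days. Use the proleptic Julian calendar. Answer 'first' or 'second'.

first

Converting both to JDN: 2494487 vs 2494512; the smaller is the first.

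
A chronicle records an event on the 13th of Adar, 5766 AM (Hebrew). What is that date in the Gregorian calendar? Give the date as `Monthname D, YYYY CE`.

March 13, 2006 CE

Julian Day Number of the source date = 2453808.
Converting JDN 2453808 to the Gregorian calendar gives 13 March 2006 CE.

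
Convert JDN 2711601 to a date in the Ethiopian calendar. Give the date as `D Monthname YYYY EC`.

20 Tahsas 2704 EC

The Gregorian equivalent of JDN 2711601 is 5 January 2712.
In the Ethiopian calendar that day is 20 Tahsas 2704 EC.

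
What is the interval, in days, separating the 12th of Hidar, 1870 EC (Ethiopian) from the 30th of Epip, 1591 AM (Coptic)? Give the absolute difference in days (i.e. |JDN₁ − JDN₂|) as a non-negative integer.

First date → JDN 2406944; second date → JDN 2406106.
The interval is |2406944 − 2406106| = 838 days.

838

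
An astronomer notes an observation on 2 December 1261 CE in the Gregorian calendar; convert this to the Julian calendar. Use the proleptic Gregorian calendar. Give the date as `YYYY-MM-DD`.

For dates in this range the Gregorian date is 7 days ahead of the Julian.
2 December 1261 Gregorian − 7 days → 25 November 1261 Julian.

1261-11-25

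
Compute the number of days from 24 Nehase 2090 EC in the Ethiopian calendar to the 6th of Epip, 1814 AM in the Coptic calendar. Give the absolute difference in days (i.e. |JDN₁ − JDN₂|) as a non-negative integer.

First date → JDN 2487581; second date → JDN 2487533.
The interval is |2487581 − 2487533| = 48 days.

48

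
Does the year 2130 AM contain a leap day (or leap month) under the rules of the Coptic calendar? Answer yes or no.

no

2130 mod 4 = 2; in the Coptic calendar a year is leap when year mod 4 = 3, so it is a common year.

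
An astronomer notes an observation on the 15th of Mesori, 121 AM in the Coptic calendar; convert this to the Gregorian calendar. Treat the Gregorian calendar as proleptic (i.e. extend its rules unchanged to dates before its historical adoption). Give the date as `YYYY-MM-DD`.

0405-08-09

Julian Day Number of the source date = 1869204.
Converting JDN 1869204 to the Gregorian calendar gives 9 August 405 CE.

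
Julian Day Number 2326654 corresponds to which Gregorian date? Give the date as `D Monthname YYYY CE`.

22 January 1658 CE

Counting from JDN 2299161 = 15 Oct 1582 gives an offset of 27493 days.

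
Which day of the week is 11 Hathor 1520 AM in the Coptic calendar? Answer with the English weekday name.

Sunday

In the Gregorian calendar this is 20 November 1803 (JDN 2379915).
Since JDN mod 7 = 6 (0 = Monday), the day is Sunday.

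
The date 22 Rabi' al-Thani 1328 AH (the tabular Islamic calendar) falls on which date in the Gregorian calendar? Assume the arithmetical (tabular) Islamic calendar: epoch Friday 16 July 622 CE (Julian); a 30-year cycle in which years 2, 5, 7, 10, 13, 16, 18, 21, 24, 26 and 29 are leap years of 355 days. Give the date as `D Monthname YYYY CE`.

Julian Day Number of the source date = 2418795.
Converting JDN 2418795 to the Gregorian calendar gives 3 May 1910 CE.

3 May 1910 CE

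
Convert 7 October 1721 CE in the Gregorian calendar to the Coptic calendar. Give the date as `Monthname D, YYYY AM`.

Julian Day Number of the source date = 2349922.
Converting JDN 2349922 to the Coptic calendar gives 29 Thout 1438 AM.

Thout 29, 1438 AM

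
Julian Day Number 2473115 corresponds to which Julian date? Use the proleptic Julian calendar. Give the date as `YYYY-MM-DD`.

2059-01-08

JDN 2473115 is 21 January 2059 in the Gregorian calendar.
In the Julian calendar that day is 2059-01-08.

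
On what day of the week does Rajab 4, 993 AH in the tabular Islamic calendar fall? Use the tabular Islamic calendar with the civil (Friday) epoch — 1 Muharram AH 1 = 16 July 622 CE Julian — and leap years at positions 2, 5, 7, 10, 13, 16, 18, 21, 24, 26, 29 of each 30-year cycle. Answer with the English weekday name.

Tuesday

Equivalently 2 July 1585 Gregorian, JDN 2300152.
2300152 ≡ 1 (mod 7); counting from Monday = 0 gives Tuesday.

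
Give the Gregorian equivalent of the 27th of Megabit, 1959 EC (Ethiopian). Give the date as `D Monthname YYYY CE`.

5 April 1967 CE

Julian Day Number of the source date = 2439586.
Converting JDN 2439586 to the Gregorian calendar gives 5 April 1967 CE.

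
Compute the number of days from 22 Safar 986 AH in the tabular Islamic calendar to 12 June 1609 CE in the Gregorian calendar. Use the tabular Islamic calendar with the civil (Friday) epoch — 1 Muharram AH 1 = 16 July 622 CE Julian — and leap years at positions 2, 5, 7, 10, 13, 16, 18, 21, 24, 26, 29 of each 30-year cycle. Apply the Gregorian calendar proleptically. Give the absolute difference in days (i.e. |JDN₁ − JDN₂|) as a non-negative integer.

11356

First date → JDN 2297542; second date → JDN 2308898.
The interval is |2297542 − 2308898| = 11356 days.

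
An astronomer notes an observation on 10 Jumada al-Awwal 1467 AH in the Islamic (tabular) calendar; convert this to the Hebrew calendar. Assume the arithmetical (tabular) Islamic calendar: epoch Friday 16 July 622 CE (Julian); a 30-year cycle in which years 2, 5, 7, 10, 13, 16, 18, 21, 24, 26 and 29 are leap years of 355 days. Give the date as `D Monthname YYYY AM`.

11 Nisan 5805 AM

Both dates share Julian Day Number 2468069; in the Hebrew calendar that is 11 Nisan 5805 AM.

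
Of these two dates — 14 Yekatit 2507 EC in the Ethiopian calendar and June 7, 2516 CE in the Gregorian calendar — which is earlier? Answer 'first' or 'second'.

first

The two dates have Julian Day Numbers 2639700 and 2640168 respectively.
Since 2639700 < 2640168, the first date comes first.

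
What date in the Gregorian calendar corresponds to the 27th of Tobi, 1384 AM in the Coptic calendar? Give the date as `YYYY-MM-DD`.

1668-02-02

Julian Day Number of the source date = 2330317.
Converting JDN 2330317 to the Gregorian calendar gives 2 February 1668 CE.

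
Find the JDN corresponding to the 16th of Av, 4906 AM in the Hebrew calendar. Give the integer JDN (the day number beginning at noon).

Equivalently 3 August 1146 (proleptic Gregorian).
JDN 2451545 is 1 January 2000 CE (Gregorian); the target day is −311703 days from there, so JDN = 2139842.

2139842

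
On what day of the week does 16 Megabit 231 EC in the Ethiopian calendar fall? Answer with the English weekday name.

Tuesday

Equivalently 12 March 239 Gregorian, JDN 1808423.
JDN 1808423 mod 7 = 1, and JDN 0 was a Monday, so this is a Tuesday.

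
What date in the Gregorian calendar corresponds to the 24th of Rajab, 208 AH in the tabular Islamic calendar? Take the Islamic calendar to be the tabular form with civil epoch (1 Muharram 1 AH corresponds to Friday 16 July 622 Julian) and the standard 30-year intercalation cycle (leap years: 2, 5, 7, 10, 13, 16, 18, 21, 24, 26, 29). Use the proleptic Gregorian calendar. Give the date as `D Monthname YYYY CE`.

Julian Day Number of the source date = 2021994.
Converting JDN 2021994 to the Gregorian calendar gives 6 December 823 CE.

6 December 823 CE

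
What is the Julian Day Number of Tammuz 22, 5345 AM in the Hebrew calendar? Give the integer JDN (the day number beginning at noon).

2300169

In the Gregorian calendar the same day is 19 July 1585.
JDN 2299161 is 15 October 1582 CE (Gregorian); the target day is +1008 days from there, so JDN = 2300169.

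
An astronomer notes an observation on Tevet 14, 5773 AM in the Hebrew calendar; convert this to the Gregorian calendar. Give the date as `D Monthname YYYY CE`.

Both dates share Julian Day Number 2456289; in the Gregorian calendar that is 27 December 2012 CE.

27 December 2012 CE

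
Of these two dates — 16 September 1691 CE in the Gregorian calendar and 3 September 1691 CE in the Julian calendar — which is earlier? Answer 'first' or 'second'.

The two dates have Julian Day Numbers 2338944 and 2338941 respectively.
Since 2338941 < 2338944, the second date comes first.

second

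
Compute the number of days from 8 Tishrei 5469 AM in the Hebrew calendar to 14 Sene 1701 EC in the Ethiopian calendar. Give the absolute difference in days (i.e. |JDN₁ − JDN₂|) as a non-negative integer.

JDN of the first date = 2345159.
JDN of the second date = 2345429.
|2345429 − 2345159| = 270.

270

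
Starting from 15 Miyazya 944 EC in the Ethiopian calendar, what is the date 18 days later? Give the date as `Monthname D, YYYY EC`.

Ginbot 3, 944 EC

Counting 18 days forward from JDN 2068876 reaches JDN 2068894, which is Ginbot 3, 944 EC.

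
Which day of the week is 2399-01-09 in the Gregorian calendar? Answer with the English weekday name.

2597285 ≡ 5 (mod 7); counting from Monday = 0 gives Saturday.

Saturday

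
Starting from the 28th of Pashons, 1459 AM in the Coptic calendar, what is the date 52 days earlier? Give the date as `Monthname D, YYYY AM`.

Counting 52 days back from JDN 2357831 reaches JDN 2357779, which is Parmouti 6, 1459 AM.

Parmouti 6, 1459 AM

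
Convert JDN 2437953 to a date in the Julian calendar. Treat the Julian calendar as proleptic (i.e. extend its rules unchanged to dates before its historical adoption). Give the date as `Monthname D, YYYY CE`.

JDN 2437953 is 15 October 1962 in the Gregorian calendar.
In the Julian calendar that day is October 2, 1962 CE.

October 2, 1962 CE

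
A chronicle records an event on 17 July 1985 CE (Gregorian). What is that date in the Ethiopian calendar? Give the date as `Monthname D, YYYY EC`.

Both dates share Julian Day Number 2446264; in the Ethiopian calendar that is 10 Hamle 1977 EC.

Hamle 10, 1977 EC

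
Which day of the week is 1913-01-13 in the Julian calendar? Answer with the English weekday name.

Sunday

This is JDN 2419794 (26 January 1913 Gregorian).
Since JDN mod 7 = 6 (0 = Monday), the day is Sunday.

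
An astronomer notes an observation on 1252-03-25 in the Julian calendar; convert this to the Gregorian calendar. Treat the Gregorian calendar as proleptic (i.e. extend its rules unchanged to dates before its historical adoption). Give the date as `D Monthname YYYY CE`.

At this point the Julian calendar is 7 days behind the Gregorian.
25 March 1252 Julian + 7 days → 1 April 1252 Gregorian.

1 April 1252 CE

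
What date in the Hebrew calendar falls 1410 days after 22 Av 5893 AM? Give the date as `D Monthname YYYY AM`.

15 Tammuz 5897 AM

JDN of 22 Av 5893 AM = 2500358.
2500358 + 1410 = 2501768.
JDN 2501768 in the Hebrew calendar is 15 Tammuz 5897 AM.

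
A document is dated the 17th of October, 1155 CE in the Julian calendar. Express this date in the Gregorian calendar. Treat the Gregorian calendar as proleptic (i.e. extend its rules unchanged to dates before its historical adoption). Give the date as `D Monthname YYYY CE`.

24 October 1155 CE

At this point the Julian calendar is 7 days behind the Gregorian.
17 October 1155 Julian + 7 days → 24 October 1155 Gregorian.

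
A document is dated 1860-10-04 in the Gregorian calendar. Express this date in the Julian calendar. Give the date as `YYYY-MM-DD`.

The Julian–Gregorian offset here is 12 days (Julian trailing).
4 October 1860 Gregorian − 12 days → 22 September 1860 Julian.

1860-09-22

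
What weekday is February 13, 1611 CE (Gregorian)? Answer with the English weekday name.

Sunday

Since JDN mod 7 = 6 (0 = Monday), the day is Sunday.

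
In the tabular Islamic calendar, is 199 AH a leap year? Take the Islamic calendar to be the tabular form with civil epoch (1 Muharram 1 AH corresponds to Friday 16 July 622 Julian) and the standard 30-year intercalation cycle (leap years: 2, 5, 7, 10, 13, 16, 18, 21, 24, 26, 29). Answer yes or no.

no

Year 199 AH is year 19 of its 30-year cycle; leap positions are 2, 5, 7, 10, 13, 16, 18, 21, 24, 26, 29, so it is a common year (354 days).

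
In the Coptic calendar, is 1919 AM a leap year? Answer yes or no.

1919 mod 4 = 3; in the Coptic calendar a year is leap when year mod 4 = 3, so it is a leap year.

yes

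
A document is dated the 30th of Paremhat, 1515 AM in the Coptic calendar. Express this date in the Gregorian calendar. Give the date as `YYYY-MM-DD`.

Both dates share Julian Day Number 2378227; in the Gregorian calendar that is 6 April 1799 CE.

1799-04-06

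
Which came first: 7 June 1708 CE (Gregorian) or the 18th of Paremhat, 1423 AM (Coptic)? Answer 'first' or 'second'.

second

The two dates have Julian Day Numbers 2345052 and 2344612 respectively.
Since 2344612 < 2345052, the second date comes first.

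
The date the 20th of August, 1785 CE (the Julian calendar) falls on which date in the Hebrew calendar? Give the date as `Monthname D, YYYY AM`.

Elul 25, 5545 AM

Julian Day Number of the source date = 2373261.
Converting JDN 2373261 to the Hebrew calendar gives 25 Elul 5545 AM.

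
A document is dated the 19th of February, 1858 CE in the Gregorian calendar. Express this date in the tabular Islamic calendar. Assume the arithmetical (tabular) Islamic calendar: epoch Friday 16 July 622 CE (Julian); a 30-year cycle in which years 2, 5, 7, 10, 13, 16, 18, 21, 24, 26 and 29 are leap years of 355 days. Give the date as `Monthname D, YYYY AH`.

Julian Day Number of the source date = 2399730.
Converting JDN 2399730 to the tabular Islamic calendar gives 5 Rajab 1274 AH.

Rajab 5, 1274 AH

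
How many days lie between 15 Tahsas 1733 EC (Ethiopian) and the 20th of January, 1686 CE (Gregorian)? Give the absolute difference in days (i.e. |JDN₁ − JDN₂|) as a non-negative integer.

20059

JDN of the first date = 2356938.
JDN of the second date = 2336879.
|2336879 − 2356938| = 20059.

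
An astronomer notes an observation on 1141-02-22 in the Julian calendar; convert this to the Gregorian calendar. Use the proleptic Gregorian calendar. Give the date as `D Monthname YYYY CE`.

1 March 1141 CE

The Julian–Gregorian offset here is 7 days (Julian trailing).
22 February 1141 Julian + 7 days → 1 March 1141 Gregorian.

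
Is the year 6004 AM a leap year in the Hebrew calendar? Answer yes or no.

Hebrew year 6004 is year 19 of its 19-year Metonic cycle; leap years are at positions 3, 6, 8, 11, 14, 17, 19, so it is a leap year (13 months).

yes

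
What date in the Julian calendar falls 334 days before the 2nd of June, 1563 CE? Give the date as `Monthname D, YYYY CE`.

Counting 334 days back from JDN 2292096 reaches JDN 2291762, which is July 3, 1562 CE.

July 3, 1562 CE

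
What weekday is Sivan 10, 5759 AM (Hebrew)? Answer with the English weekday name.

Tuesday

In the Gregorian calendar this is 25 May 1999 (JDN 2451324).
Since JDN mod 7 = 1 (0 = Monday), the day is Tuesday.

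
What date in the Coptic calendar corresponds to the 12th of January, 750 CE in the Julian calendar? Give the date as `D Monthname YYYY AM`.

The source date corresponds to 16 January 750 in the proleptic Gregorian calendar (JDN 1995007).
That day falls on 17 Tobi 466 AM in the Coptic calendar.

17 Tobi 466 AM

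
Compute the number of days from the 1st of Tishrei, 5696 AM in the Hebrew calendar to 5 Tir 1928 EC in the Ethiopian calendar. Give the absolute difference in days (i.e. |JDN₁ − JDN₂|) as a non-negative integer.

108

JDN of the first date = 2428074.
JDN of the second date = 2428182.
|2428182 − 2428074| = 108.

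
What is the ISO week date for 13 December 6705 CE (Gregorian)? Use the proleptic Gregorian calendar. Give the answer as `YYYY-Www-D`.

The weekday is Wednesday (ISO weekday 3).
That Wednesday belongs to ISO week 50 of ISO year 6705.

6705-W50-3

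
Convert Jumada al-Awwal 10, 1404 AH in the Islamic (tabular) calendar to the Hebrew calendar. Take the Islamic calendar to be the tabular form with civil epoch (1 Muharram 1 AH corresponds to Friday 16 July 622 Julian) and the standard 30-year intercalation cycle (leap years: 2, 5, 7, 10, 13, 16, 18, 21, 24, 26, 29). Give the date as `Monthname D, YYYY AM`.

The source date corresponds to 12 February 1984 in the Gregorian calendar (JDN 2445743).
That day falls on 9 Adar I 5744 AM in the Hebrew calendar.

Adar I 9, 5744 AM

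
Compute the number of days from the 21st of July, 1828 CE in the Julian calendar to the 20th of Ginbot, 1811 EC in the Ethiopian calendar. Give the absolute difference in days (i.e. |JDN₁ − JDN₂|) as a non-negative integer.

JDN of the first date = 2388937.
JDN of the second date = 2385582.
|2385582 − 2388937| = 3355.

3355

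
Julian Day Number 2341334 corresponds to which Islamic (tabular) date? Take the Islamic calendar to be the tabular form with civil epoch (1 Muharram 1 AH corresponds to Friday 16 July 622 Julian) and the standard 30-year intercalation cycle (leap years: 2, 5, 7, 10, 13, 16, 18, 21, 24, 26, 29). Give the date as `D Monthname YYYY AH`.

21 Ramadan 1109 AH

The Gregorian equivalent of JDN 2341334 is 2 April 1698.
In the tabular Islamic calendar that day is 21 Ramadan 1109 AH.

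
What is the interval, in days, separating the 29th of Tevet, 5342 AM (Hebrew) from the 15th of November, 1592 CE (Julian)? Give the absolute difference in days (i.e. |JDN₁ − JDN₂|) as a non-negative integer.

JDN of the first date = 2298876.
JDN of the second date = 2302855.
|2302855 − 2298876| = 3979.

3979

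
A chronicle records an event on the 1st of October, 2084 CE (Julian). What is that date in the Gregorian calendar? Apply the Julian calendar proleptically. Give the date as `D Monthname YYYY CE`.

14 October 2084 CE

At this point the Julian calendar is 13 days behind the Gregorian.
1 October 2084 Julian + 13 days → 14 October 2084 Gregorian.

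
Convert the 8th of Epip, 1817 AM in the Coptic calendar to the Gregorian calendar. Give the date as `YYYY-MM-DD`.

2101-07-16

Julian Day Number of the source date = 2488631.
Converting JDN 2488631 to the Gregorian calendar gives 16 July 2101 CE.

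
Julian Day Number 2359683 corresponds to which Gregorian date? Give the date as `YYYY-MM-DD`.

Counting from JDN 2299161 = 15 Oct 1582 gives an offset of 60522 days.

1748-06-28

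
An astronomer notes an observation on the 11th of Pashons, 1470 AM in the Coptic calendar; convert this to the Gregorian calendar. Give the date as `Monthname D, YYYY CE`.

Julian Day Number of the source date = 2361832.
Converting JDN 2361832 to the Gregorian calendar gives 17 May 1754 CE.

May 17, 1754 CE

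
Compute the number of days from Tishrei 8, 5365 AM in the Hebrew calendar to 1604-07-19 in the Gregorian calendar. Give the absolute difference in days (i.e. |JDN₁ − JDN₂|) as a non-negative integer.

75

First date → JDN 2307184; second date → JDN 2307109.
The interval is |2307184 − 2307109| = 75 days.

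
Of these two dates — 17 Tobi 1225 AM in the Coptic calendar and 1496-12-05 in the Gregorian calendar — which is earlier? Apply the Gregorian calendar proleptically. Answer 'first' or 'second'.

Converting both to JDN: 2272232 vs 2267802; the smaller is the second.

second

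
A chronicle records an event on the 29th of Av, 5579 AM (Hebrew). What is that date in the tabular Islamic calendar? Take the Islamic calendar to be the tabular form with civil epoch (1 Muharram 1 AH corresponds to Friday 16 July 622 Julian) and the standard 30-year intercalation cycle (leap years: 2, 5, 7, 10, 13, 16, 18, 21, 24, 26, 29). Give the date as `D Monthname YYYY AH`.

The source date corresponds to 20 August 1819 in the Gregorian calendar (JDN 2385667).
That day falls on 28 Shawwal 1234 AH in the tabular Islamic calendar.

28 Shawwal 1234 AH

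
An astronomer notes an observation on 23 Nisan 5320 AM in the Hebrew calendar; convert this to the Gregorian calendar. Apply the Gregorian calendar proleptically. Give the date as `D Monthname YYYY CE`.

Julian Day Number of the source date = 2290957.
Converting JDN 2290957 to the Gregorian calendar gives 29 April 1560 CE.

29 April 1560 CE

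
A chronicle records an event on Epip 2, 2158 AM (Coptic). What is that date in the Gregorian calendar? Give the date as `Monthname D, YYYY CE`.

July 12, 2442 CE

Both dates share Julian Day Number 2613175; in the Gregorian calendar that is 12 July 2442 CE.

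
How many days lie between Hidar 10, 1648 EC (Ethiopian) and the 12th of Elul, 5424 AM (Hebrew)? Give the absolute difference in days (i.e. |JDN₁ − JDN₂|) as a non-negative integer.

3212

JDN of the first date = 2325857.
JDN of the second date = 2329069.
|2329069 − 2325857| = 3212.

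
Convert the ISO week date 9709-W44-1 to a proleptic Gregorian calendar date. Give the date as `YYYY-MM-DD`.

ISO week 1 of 9709 is the week containing the first Thursday of 9709.
Week 44, day 1 (Monday) lands on 9709-10-28.

9709-10-28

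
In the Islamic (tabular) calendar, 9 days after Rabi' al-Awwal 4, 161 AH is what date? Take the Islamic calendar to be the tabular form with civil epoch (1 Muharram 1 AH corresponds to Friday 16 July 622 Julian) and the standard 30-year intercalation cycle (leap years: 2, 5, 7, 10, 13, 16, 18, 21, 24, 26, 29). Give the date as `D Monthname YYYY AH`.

13 Rabi' al-Awwal 161 AH

Counting 9 days forward from JDN 2005201 reaches JDN 2005210, which is 13 Rabi' al-Awwal 161 AH.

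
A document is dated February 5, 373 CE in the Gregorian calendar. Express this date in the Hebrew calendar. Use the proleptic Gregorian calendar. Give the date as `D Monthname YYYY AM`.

Julian Day Number of the source date = 1857331.
Converting JDN 1857331 to the Hebrew calendar gives 24 Shevat 4133 AM.

24 Shevat 4133 AM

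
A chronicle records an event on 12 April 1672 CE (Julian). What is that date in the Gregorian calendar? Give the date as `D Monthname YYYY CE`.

22 April 1672 CE

The Julian–Gregorian offset here is 10 days (Julian trailing).
12 April 1672 Julian + 10 days → 22 April 1672 Gregorian.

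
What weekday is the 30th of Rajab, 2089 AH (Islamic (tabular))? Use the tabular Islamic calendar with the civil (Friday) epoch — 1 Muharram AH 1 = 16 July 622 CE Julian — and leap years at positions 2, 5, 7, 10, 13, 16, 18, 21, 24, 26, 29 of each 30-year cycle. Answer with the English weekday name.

Friday

In the Gregorian calendar this is 8 December 2648 (JDN 2688564).
Since JDN mod 7 = 4 (0 = Monday), the day is Friday.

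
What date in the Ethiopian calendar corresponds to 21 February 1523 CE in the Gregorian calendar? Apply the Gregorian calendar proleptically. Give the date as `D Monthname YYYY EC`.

17 Yekatit 1515 EC

Julian Day Number of the source date = 2277375.
Converting JDN 2277375 to the Ethiopian calendar gives 17 Yekatit 1515 EC.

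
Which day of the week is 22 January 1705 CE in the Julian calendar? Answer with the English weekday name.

Monday

In the Gregorian calendar this is 2 February 1705 (JDN 2343831).
JDN 2343831 mod 7 = 0, and JDN 0 was a Monday, so this is a Monday.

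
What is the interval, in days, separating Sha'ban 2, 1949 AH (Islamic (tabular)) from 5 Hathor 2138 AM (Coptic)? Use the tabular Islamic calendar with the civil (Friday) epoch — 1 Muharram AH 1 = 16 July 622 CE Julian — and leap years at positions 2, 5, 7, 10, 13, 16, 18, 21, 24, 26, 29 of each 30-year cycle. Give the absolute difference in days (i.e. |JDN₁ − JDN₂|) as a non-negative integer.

33321

First date → JDN 2638954; second date → JDN 2605633.
The interval is |2638954 − 2605633| = 33321 days.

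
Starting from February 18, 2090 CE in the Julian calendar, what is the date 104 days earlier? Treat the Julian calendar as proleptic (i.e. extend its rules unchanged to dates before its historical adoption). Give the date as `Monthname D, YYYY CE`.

The starting date is JDN 2484479; 2484479 − 104 = 2484375.
JDN 2484375 corresponds to November 6, 2089 CE.

November 6, 2089 CE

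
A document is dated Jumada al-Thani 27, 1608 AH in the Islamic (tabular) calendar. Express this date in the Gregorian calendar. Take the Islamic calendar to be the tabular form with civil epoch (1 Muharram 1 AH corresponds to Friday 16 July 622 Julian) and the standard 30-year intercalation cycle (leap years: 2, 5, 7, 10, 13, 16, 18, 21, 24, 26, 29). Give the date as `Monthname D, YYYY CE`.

March 3, 2182 CE

Julian Day Number of the source date = 2518081.
Converting JDN 2518081 to the Gregorian calendar gives 3 March 2182 CE.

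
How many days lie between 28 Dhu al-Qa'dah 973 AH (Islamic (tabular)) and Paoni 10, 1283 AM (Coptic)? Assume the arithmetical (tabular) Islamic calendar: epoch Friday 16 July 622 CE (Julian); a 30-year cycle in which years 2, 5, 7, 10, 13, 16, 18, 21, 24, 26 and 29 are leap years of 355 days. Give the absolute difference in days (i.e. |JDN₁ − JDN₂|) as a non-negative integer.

353

JDN of the first date = 2293206.
JDN of the second date = 2293559.
|2293559 − 2293206| = 353.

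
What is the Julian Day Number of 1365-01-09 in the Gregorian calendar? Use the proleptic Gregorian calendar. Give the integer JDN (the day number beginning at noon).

JDN 2451545 is 1 January 2000 CE (Gregorian); the target day is −231920 days from there, so JDN = 2219625.

2219625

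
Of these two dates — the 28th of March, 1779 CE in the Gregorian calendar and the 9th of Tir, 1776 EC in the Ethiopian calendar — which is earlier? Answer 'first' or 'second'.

The two dates have Julian Day Numbers 2370913 and 2372668 respectively.
Since 2370913 < 2372668, the first date comes first.

first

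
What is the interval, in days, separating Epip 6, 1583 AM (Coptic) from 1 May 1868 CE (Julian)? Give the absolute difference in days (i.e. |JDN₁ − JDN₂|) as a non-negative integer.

JDN of the first date = 2403160.
JDN of the second date = 2403466.
|2403466 − 2403160| = 306.

306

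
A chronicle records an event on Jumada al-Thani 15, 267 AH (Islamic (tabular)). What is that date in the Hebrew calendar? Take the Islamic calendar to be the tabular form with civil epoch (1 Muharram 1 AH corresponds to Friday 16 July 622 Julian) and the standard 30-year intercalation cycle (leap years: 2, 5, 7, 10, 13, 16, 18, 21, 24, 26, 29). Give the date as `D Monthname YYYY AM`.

The source date corresponds to 25 January 881 in the proleptic Gregorian calendar (JDN 2042864).
That day falls on 17 Shevat 4641 AM in the Hebrew calendar.

17 Shevat 4641 AM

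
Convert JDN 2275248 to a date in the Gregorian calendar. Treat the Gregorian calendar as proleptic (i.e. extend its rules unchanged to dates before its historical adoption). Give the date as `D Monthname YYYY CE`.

26 April 1517 CE

JDN 2451545 is 1 Jan 2000; 2275248 is −176297 days from there.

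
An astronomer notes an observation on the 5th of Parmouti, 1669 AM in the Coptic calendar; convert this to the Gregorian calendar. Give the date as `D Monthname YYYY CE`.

13 April 1953 CE

Both dates share Julian Day Number 2434481; in the Gregorian calendar that is 13 April 1953 CE.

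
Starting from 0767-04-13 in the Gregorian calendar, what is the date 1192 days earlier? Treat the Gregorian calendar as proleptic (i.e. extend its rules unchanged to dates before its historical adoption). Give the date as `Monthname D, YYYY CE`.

JDN of 0767-04-13 = 2001303.
2001303 − 1192 = 2000111.
JDN 2000111 in the Gregorian calendar is January 7, 764 CE.

January 7, 764 CE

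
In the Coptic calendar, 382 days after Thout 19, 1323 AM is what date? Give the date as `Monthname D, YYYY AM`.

Paopi 5, 1324 AM

JDN of Thout 19, 1323 AM = 2307908.
2307908 + 382 = 2308290.
JDN 2308290 in the Coptic calendar is Paopi 5, 1324 AM.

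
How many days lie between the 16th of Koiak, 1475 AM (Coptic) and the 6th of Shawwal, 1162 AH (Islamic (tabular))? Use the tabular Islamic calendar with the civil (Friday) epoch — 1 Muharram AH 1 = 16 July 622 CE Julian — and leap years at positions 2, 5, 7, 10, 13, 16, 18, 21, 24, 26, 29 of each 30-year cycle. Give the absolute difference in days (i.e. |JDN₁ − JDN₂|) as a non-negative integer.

JDN of the first date = 2363513.
JDN of the second date = 2360131.
|2360131 − 2363513| = 3382.

3382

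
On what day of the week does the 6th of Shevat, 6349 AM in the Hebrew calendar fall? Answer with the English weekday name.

Tuesday

Equivalently 13 January 2589 Gregorian, JDN 2666686.
2666686 ≡ 1 (mod 7); counting from Monday = 0 gives Tuesday.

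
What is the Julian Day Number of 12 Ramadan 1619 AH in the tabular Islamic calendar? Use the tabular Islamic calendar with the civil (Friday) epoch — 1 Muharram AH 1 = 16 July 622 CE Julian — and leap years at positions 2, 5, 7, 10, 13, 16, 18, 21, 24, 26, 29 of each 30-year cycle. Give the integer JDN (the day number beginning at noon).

In the Gregorian calendar the same day is 15 January 2193.
JDN 2451545 is 1 January 2000 CE (Gregorian); the target day is +70507 days from there, so JDN = 2522052.

2522052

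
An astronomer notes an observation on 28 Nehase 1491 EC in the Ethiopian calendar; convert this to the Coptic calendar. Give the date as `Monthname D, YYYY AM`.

Both dates share Julian Day Number 2268800; in the Coptic calendar that is 28 Mesori 1215 AM.

Mesori 28, 1215 AM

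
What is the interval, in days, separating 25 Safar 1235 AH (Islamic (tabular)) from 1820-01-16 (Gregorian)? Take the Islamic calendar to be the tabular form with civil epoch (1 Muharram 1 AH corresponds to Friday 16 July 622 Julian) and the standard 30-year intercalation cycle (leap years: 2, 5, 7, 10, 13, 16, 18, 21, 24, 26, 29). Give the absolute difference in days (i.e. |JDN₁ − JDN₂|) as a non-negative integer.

JDN of the first date = 2385782.
JDN of the second date = 2385816.
|2385816 − 2385782| = 34.

34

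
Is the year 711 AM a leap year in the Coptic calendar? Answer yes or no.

711 mod 4 = 3; in the Coptic calendar a year is leap when year mod 4 = 3, so it is a leap year.

yes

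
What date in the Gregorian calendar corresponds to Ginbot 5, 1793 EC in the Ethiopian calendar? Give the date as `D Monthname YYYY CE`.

12 May 1801 CE

Both dates share Julian Day Number 2378993; in the Gregorian calendar that is 12 May 1801 CE.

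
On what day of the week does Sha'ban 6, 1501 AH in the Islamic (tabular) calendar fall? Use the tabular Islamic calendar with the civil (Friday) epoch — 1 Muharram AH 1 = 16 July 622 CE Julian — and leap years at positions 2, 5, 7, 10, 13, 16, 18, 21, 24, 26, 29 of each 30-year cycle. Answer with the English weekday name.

Friday

This is JDN 2480202 (17 June 2078 Gregorian).
Since JDN mod 7 = 4 (0 = Monday), the day is Friday.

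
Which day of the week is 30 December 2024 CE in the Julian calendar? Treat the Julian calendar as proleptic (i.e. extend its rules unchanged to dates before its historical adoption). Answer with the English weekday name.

Equivalently 12 January 2025 Gregorian, JDN 2460688.
2460688 ≡ 6 (mod 7); counting from Monday = 0 gives Sunday.

Sunday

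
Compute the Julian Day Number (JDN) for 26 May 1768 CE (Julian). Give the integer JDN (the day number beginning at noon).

Equivalently 6 June 1768 (Gregorian).
JDN 2299161 is 15 October 1582 CE (Gregorian); the target day is +67805 days from there, so JDN = 2366966.

2366966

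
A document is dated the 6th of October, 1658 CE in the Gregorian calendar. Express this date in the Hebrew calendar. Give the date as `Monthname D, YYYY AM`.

Tishrei 9, 5419 AM

Both dates share Julian Day Number 2326911; in the Hebrew calendar that is 9 Tishrei 5419 AM.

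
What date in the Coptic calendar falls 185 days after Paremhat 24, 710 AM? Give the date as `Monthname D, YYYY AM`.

The starting date is JDN 2084195; 2084195 + 185 = 2084380.
JDN 2084380 corresponds to Thout 24, 711 AM.

Thout 24, 711 AM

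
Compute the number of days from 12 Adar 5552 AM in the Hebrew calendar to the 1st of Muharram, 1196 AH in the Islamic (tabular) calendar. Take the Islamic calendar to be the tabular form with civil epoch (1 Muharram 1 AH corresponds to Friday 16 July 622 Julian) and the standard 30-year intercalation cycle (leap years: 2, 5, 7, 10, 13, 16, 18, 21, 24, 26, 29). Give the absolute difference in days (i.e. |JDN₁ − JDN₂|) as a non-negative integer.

3732

JDN of the first date = 2375640.
JDN of the second date = 2371908.
|2371908 − 2375640| = 3732.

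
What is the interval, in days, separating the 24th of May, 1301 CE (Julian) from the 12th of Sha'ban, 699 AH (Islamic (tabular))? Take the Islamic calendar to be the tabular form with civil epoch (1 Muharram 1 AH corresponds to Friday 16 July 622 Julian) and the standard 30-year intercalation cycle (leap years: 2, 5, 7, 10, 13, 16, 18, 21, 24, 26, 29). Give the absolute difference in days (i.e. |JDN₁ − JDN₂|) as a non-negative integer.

First date → JDN 2196392; second date → JDN 2196006.
The interval is |2196392 − 2196006| = 386 days.

386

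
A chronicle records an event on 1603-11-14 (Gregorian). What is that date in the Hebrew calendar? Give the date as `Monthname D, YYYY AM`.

Kislev 10, 5364 AM

Both dates share Julian Day Number 2306861; in the Hebrew calendar that is 10 Kislev 5364 AM.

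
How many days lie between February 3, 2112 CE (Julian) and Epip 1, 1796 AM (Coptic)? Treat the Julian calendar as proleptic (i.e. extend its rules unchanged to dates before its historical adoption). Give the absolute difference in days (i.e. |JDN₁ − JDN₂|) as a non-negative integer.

11545

First date → JDN 2492499; second date → JDN 2480954.
The interval is |2492499 − 2480954| = 11545 days.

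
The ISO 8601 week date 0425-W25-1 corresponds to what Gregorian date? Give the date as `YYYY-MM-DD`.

ISO week 1 of 425 is the week containing the first Thursday of 425.
Week 25, day 1 (Monday) lands on 0425-06-16.

0425-06-16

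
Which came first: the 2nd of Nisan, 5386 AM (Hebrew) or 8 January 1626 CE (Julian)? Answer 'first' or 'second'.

second

First date → JDN 2315032; second date → JDN 2314962.
JDN 2314962 < JDN 2315032, so the second date is earlier.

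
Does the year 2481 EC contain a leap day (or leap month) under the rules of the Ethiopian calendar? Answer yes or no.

no

2481 mod 4 = 1; in the Ethiopian calendar a year is leap when year mod 4 = 3, so it is a common year.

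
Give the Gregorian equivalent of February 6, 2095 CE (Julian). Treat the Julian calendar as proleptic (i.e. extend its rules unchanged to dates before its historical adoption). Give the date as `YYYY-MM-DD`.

At this point the Julian calendar is 13 days behind the Gregorian.
6 February 2095 Julian + 13 days → 19 February 2095 Gregorian.

2095-02-19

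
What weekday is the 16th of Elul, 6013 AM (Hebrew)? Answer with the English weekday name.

Saturday

Equivalently 10 September 2253 Gregorian, JDN 2544204.
Since JDN mod 7 = 5 (0 = Monday), the day is Saturday.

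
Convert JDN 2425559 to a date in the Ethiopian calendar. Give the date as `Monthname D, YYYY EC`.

The Gregorian equivalent of JDN 2425559 is 8 November 1928.
In the Ethiopian calendar that day is Tikimt 29, 1921 EC.

Tikimt 29, 1921 EC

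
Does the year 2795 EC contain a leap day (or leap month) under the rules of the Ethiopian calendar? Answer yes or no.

2795 mod 4 = 3; in the Ethiopian calendar a year is leap when year mod 4 = 3, so it is a leap year.

yes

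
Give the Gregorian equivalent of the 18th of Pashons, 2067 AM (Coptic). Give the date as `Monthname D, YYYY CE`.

Julian Day Number of the source date = 2579893.
Converting JDN 2579893 to the Gregorian calendar gives 29 May 2351 CE.

May 29, 2351 CE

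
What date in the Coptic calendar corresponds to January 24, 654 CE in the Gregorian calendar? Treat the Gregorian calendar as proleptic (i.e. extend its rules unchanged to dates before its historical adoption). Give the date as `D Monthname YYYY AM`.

Both dates share Julian Day Number 1959952; in the Coptic calendar that is 26 Tobi 370 AM.

26 Tobi 370 AM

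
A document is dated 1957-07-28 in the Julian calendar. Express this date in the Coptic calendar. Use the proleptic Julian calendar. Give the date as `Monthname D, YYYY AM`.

Mesori 4, 1673 AM

Julian Day Number of the source date = 2436061.
Converting JDN 2436061 to the Coptic calendar gives 4 Mesori 1673 AM.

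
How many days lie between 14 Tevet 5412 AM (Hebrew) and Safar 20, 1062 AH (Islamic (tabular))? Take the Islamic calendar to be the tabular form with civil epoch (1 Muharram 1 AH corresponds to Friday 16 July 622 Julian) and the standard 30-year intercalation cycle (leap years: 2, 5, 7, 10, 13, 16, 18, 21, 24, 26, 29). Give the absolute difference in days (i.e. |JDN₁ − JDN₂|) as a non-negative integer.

JDN of the first date = 2324435.
JDN of the second date = 2324472.
|2324472 − 2324435| = 37.

37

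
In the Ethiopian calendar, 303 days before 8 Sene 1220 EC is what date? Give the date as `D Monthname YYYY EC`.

The starting date is JDN 2169738; 2169738 − 303 = 2169435.
JDN 2169435 corresponds to 11 Nehase 1219 EC.

11 Nehase 1219 EC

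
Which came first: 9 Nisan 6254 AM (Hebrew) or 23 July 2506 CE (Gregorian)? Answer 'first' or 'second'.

first

Converting both to JDN: 2632079 vs 2636561; the smaller is the first.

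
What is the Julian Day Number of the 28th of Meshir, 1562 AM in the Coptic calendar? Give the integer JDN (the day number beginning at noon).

In the Gregorian calendar the same day is 6 March 1846.
JDN 2400001 is 17 November 1858 CE (Gregorian), MJD 0; the target day is −4639 days from there, so JDN = 2395362.

2395362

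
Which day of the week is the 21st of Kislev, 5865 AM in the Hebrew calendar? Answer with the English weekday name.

Tuesday

This is JDN 2489873 (9 December 2104 Gregorian).
2489873 ≡ 1 (mod 7); counting from Monday = 0 gives Tuesday.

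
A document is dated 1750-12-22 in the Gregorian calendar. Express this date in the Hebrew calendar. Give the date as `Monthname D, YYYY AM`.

Kislev 24, 5511 AM

Both dates share Julian Day Number 2360590; in the Hebrew calendar that is 24 Kislev 5511 AM.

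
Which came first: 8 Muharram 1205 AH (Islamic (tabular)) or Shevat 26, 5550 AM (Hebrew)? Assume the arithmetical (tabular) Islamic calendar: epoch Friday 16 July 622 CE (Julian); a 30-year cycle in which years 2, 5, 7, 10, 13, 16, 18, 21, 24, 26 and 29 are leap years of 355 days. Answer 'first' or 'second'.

Converting both to JDN: 2375104 vs 2374885; the smaller is the second.

second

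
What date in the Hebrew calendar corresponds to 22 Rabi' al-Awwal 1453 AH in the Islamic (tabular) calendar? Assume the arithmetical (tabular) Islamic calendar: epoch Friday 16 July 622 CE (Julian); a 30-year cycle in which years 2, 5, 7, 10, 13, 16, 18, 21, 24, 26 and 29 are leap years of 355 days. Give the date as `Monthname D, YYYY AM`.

Julian Day Number of the source date = 2463060.
Converting JDN 2463060 to the Hebrew calendar gives 21 Tammuz 5791 AM.

Tammuz 21, 5791 AM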